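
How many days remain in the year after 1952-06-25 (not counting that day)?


Day of year: 177 of 366
Remaining = 366 - 177

189 days


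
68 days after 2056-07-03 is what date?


Start: 2056-07-03, add 68 days
July 2056 has 31 days: 31 - 3 = 28 days to July 31 -> 40 left
August 2056 has 31 days -> 9 left
September 2056: 9 <= 30 -> lands on September 9

Result: 2056-09-09


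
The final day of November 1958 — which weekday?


November 1958 has 30 days
Anchor: Jan 1, 1958. With p = 1958 - 1 = 1957: (p + p//4 - p//100 + p//400) mod 7 = (1957 + 489 - 19 + 4) mod 7 = 2431 mod 7 = 2 -> Wednesday (Mon=0 ... Sun=6)
Days before November (Jan-Oct): 304; November 1 index = (2 + 304) mod 7 = 5 -> Saturday
Last day offset: 30 - 1 = 29 days
Weekday index = (5 + 29) mod 7 = 6

Sunday, November 30


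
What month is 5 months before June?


June is month 6
6 - 5 = 1

January


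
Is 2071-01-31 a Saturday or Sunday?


Anchor: Jan 1, 2071. With p = 2071 - 1 = 2070: (p + p//4 - p//100 + p//400) mod 7 = (2070 + 517 - 20 + 5) mod 7 = 2572 mod 7 = 3 -> Thursday (Mon=0 ... Sun=6)
Day of year: 31; offset = 30
Weekday index = (3 + 30) mod 7 = 5 -> Saturday
Weekend days: Saturday, Sunday

Yes


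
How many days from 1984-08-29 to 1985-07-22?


From 1984-08-29 to 1985-07-22
1984-08-29: days before August = 31 + 29 + 31 + 30 + 31 + 30 + 31 = 213 (1984 is a leap year); day of year = 213 + 29 = 242
1985-07-22: days before July = 31 + 28 + 31 + 30 + 31 + 30 = 181 (1985 is not a leap year); day of year = 181 + 22 = 203
Rest of 1984: 366 - 242 = 124
Total = 124 + 203 = 327

327 days


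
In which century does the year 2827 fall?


Century = (year - 1) // 100 + 1
= (2827 - 1) // 100 + 1
= 2826 // 100 + 1
= 28 + 1

29th century


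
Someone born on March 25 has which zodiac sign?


Date: March 25
Conventional tropical zodiac dates: Aries from March 21 onward; Taurus starts April 20
March 25 falls within the Aries range

Aries


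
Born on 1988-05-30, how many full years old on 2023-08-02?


Birth: 1988-05-30
Reference: 2023-08-02
Year difference: 2023 - 1988 = 35

35 years old


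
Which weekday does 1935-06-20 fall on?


Date: June 20, 1935
Anchor: Jan 1, 1935. With p = 1935 - 1 = 1934: (p + p//4 - p//100 + p//400) mod 7 = (1934 + 483 - 19 + 4) mod 7 = 2402 mod 7 = 1 -> Tuesday (Mon=0 ... Sun=6)
Days before June (Jan-May): 151; offset = 151 + 20 - 1 = 170
Weekday index = (1 + 170) mod 7 = 3

Day of the week: Thursday


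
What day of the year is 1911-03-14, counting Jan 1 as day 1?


Date: March 14, 1911
Days in months 1 through 2: 59
Plus 14 days in March

Day of year: 73


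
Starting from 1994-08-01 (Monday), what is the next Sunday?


Current: Monday
Target: Sunday
Days ahead: 6

Next Sunday: 1994-08-07


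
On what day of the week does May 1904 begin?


Target: May 1, 1904
Anchor: Jan 1, 1904. With p = 1904 - 1 = 1903: (p + p//4 - p//100 + p//400) mod 7 = (1903 + 475 - 19 + 4) mod 7 = 2363 mod 7 = 4 -> Friday (Mon=0 ... Sun=6)
Days before May (Jan-Apr): 121 days
Weekday index = (4 + 121) mod 7 = 6

Sunday


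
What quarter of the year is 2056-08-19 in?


Month: August (month 8)
Q1: Jan-Mar, Q2: Apr-Jun, Q3: Jul-Sep, Q4: Oct-Dec

Q3


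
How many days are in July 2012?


July 2012

31 days


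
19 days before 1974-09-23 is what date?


Start: 1974-09-23, subtract 19 days
23 - 19 = 4 stays within September 1974

Result: 1974-09-04


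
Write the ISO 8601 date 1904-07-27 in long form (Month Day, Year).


ISO 1904-07-27 parses as year=1904, month=07, day=27
Month 7 -> July

July 27, 1904


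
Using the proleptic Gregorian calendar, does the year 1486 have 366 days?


Gregorian leap year rule: divisible by 4, but not by 100, unless also by 400.
1486 is not divisible by 4 -> not a leap year

No


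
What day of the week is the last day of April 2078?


April 2078 has 30 days
Anchor: Jan 1, 2078. With p = 2078 - 1 = 2077: (p + p//4 - p//100 + p//400) mod 7 = (2077 + 519 - 20 + 5) mod 7 = 2581 mod 7 = 5 -> Saturday (Mon=0 ... Sun=6)
Days before April (Jan-Mar): 90; April 1 index = (5 + 90) mod 7 = 4 -> Friday
Last day offset: 30 - 1 = 29 days
Weekday index = (4 + 29) mod 7 = 5

Saturday, April 30


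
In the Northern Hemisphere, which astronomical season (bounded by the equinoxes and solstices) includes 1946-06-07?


Date: June 7
Astronomical Spring (approx.; exact equinox/solstice day varies by year): March 20 to June 20
June 7 falls within the Spring window

Spring


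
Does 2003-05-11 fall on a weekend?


Anchor: Jan 1, 2003. With p = 2003 - 1 = 2002: (p + p//4 - p//100 + p//400) mod 7 = (2002 + 500 - 20 + 5) mod 7 = 2487 mod 7 = 2 -> Wednesday (Mon=0 ... Sun=6)
Day of year: 131; offset = 130
Weekday index = (2 + 130) mod 7 = 6 -> Sunday
Weekend days: Saturday, Sunday

Yes


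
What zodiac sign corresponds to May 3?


Date: May 3
Conventional tropical zodiac dates: Taurus from April 20 onward; Gemini starts May 21
May 3 falls within the Taurus range

Taurus


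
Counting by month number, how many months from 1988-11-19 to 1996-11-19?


From November 1988 to November 1996
8 years * 12 = 96 months = 96

96 months


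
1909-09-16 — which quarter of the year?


Month: September (month 9)
Q1: Jan-Mar, Q2: Apr-Jun, Q3: Jul-Sep, Q4: Oct-Dec

Q3


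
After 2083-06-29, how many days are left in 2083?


Day of year: 180 of 365
Remaining = 365 - 180

185 days


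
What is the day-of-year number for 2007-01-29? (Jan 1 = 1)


Date: January 29, 2007
No months before January
Plus 29 days in January

Day of year: 29


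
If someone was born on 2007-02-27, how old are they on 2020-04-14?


Birth: 2007-02-27
Reference: 2020-04-14
Year difference: 2020 - 2007 = 13

13 years old


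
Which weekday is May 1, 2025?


Target: May 1, 2025
Anchor: Jan 1, 2025. With p = 2025 - 1 = 2024: (p + p//4 - p//100 + p//400) mod 7 = (2024 + 506 - 20 + 5) mod 7 = 2515 mod 7 = 2 -> Wednesday (Mon=0 ... Sun=6)
Days before May (Jan-Apr): 120 days
Weekday index = (2 + 120) mod 7 = 3

Thursday


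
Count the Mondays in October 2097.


October 2097 has 31 days
Anchor: Jan 1, 2097. With p = 2097 - 1 = 2096: (p + p//4 - p//100 + p//400) mod 7 = (2096 + 524 - 20 + 5) mod 7 = 2605 mod 7 = 1 -> Tuesday (Mon=0 ... Sun=6)
Days before October (Jan-Sep): 273; October 1 index = (1 + 273) mod 7 = 1 -> Tuesday
First Monday is October 7
Mondays: 7, 14, 21, 28

4 Mondays


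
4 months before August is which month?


August is month 8
8 - 4 = 4

April


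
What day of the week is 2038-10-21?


Date: October 21, 2038
Anchor: Jan 1, 2038. With p = 2038 - 1 = 2037: (p + p//4 - p//100 + p//400) mod 7 = (2037 + 509 - 20 + 5) mod 7 = 2531 mod 7 = 4 -> Friday (Mon=0 ... Sun=6)
Days before October (Jan-Sep): 273; offset = 273 + 21 - 1 = 293
Weekday index = (4 + 293) mod 7 = 3

Day of the week: Thursday


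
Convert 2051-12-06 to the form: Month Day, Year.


ISO 2051-12-06 parses as year=2051, month=12, day=06
Month 12 -> December

December 6, 2051


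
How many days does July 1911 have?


July 1911

31 days


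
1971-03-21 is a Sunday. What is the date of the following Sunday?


Current: Sunday
Target: Sunday
Days ahead: 7

Next Sunday: 1971-03-28


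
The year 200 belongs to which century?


Century = (year - 1) // 100 + 1
= (200 - 1) // 100 + 1
= 199 // 100 + 1
= 1 + 1

2nd century


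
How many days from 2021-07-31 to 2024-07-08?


From 2021-07-31 to 2024-07-08
2021-07-31: days before July = 31 + 28 + 31 + 30 + 31 + 30 = 181 (2021 is not a leap year); day of year = 181 + 31 = 212
2024-07-08: days before July = 31 + 29 + 31 + 30 + 31 + 30 = 182 (2024 is a leap year); day of year = 182 + 8 = 190
Rest of 2021: 365 - 212 = 153
Full years 2022 (365), 2023 (365): 730
Total = 153 + 730 + 190 = 1073

1073 days


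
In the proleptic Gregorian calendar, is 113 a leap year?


Gregorian leap year rule: divisible by 4, but not by 100, unless also by 400.
113 is not divisible by 4 -> not a leap year

No


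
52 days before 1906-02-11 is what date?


Start: 1906-02-11, subtract 52 days
Back 11 days from February 11 reaches January 31, 1906 -> 41 left
January 1906 has 31 days -> back to December 31, 1905 -> 10 left
December 1905: 31 - 10 = 21 -> lands on December 21

Result: 1905-12-21


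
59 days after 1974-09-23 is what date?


Start: 1974-09-23, add 59 days
September 1974 has 30 days: 30 - 23 = 7 days to September 30 -> 52 left
October 1974 has 31 days -> 21 left
November 1974: 21 <= 30 -> lands on November 21

Result: 1974-11-21


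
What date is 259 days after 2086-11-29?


Start: 2086-11-29, add 259 days
November 2086 has 30 days: 30 - 29 = 1 day to November 30 -> 258 left
December 2086 has 31 days -> 227 left
January 2087 has 31 days -> 196 left
February 2087 has 28 days -> 168 left
March 2087 has 31 days -> 137 left
April 2087 has 30 days -> 107 left
May 2087 has 31 days -> 76 left
June 2087 has 30 days -> 46 left
July 2087 has 31 days -> 15 left
August 2087: 15 <= 31 -> lands on August 15

Result: 2087-08-15


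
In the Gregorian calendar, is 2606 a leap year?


Gregorian leap year rule: divisible by 4, but not by 100, unless also by 400.
2606 is not divisible by 4 -> not a leap year

No


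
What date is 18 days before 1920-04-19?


Start: 1920-04-19, subtract 18 days
19 - 18 = 1 stays within April 1920

Result: 1920-04-01


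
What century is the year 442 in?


Century = (year - 1) // 100 + 1
= (442 - 1) // 100 + 1
= 441 // 100 + 1
= 4 + 1

5th century


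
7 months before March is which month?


March is month 3
3 - 7 = -4; wrap: -4 + 12 = 8

August


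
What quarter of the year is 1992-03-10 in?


Month: March (month 3)
Q1: Jan-Mar, Q2: Apr-Jun, Q3: Jul-Sep, Q4: Oct-Dec

Q1


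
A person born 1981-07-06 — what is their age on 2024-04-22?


Birth: 1981-07-06
Reference: 2024-04-22
Year difference: 2024 - 1981 = 43
Birthday not yet reached in 2024, subtract 1

42 years old


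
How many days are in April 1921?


April 1921

30 days


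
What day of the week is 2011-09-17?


Date: September 17, 2011
Anchor: Jan 1, 2011. With p = 2011 - 1 = 2010: (p + p//4 - p//100 + p//400) mod 7 = (2010 + 502 - 20 + 5) mod 7 = 2497 mod 7 = 5 -> Saturday (Mon=0 ... Sun=6)
Days before September (Jan-Aug): 243; offset = 243 + 17 - 1 = 259
Weekday index = (5 + 259) mod 7 = 5

Day of the week: Saturday


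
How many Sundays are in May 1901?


May 1901 has 31 days
Anchor: Jan 1, 1901. With p = 1901 - 1 = 1900: (p + p//4 - p//100 + p//400) mod 7 = (1900 + 475 - 19 + 4) mod 7 = 2360 mod 7 = 1 -> Tuesday (Mon=0 ... Sun=6)
Days before May (Jan-Apr): 120; May 1 index = (1 + 120) mod 7 = 2 -> Wednesday
First Sunday is May 5
Sundays: 5, 12, 19, 26

4 Sundays


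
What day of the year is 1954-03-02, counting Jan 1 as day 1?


Date: March 2, 1954
Days in months 1 through 2: 59
Plus 2 days in March

Day of year: 61


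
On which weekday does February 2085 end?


February 2085 has 28 days
Anchor: Jan 1, 2085. With p = 2085 - 1 = 2084: (p + p//4 - p//100 + p//400) mod 7 = (2084 + 521 - 20 + 5) mod 7 = 2590 mod 7 = 0 -> Monday (Mon=0 ... Sun=6)
Days before February (Jan): 31; February 1 index = (0 + 31) mod 7 = 3 -> Thursday
Last day offset: 28 - 1 = 27 days
Weekday index = (3 + 27) mod 7 = 2

Wednesday, February 28


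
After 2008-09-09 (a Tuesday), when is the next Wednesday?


Current: Tuesday
Target: Wednesday
Days ahead: 1

Next Wednesday: 2008-09-10


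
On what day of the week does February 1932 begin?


Target: February 1, 1932
Anchor: Jan 1, 1932. With p = 1932 - 1 = 1931: (p + p//4 - p//100 + p//400) mod 7 = (1931 + 482 - 19 + 4) mod 7 = 2398 mod 7 = 4 -> Friday (Mon=0 ... Sun=6)
Days before February (Jan): 31 days
Weekday index = (4 + 31) mod 7 = 0

Monday


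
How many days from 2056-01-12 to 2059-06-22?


From 2056-01-12 to 2059-06-22
2056-01-12: day of year = 12
2059-06-22: days before June = 31 + 28 + 31 + 30 + 31 = 151 (2059 is not a leap year); day of year = 151 + 22 = 173
Rest of 2056: 366 - 12 = 354
Full years 2057 (365), 2058 (365): 730
Total = 354 + 730 + 173 = 1257

1257 days


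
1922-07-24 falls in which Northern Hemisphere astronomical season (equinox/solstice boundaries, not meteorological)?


Date: July 24
Astronomical Summer (approx.; exact equinox/solstice day varies by year): June 21 to September 21
July 24 falls within the Summer window

Summer


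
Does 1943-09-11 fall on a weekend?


Anchor: Jan 1, 1943. With p = 1943 - 1 = 1942: (p + p//4 - p//100 + p//400) mod 7 = (1942 + 485 - 19 + 4) mod 7 = 2412 mod 7 = 4 -> Friday (Mon=0 ... Sun=6)
Day of year: 254; offset = 253
Weekday index = (4 + 253) mod 7 = 5 -> Saturday
Weekend days: Saturday, Sunday

Yes


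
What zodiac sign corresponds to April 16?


Date: April 16
Conventional tropical zodiac dates: Aries from March 21 onward; Taurus starts April 20
April 16 falls within the Aries range

Aries


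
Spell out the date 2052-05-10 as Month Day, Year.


ISO 2052-05-10 parses as year=2052, month=05, day=10
Month 5 -> May

May 10, 2052


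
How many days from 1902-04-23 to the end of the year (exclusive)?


Day of year: 113 of 365
Remaining = 365 - 113

252 days


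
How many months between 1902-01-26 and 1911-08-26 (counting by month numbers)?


From January 1902 to August 1911
9 years * 12 = 108 months, plus 7 months = 115

115 months


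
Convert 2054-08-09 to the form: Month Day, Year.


ISO 2054-08-09 parses as year=2054, month=08, day=09
Month 8 -> August

August 9, 2054


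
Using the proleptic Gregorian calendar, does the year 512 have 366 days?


Gregorian leap year rule: divisible by 4, but not by 100, unless also by 400.
512 is divisible by 4 but not 100 -> leap year

Yes


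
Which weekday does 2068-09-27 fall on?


Date: September 27, 2068
Anchor: Jan 1, 2068. With p = 2068 - 1 = 2067: (p + p//4 - p//100 + p//400) mod 7 = (2067 + 516 - 20 + 5) mod 7 = 2568 mod 7 = 6 -> Sunday (Mon=0 ... Sun=6)
Days before September (Jan-Aug): 244; offset = 244 + 27 - 1 = 270
Weekday index = (6 + 270) mod 7 = 3

Day of the week: Thursday


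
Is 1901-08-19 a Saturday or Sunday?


Anchor: Jan 1, 1901. With p = 1901 - 1 = 1900: (p + p//4 - p//100 + p//400) mod 7 = (1900 + 475 - 19 + 4) mod 7 = 2360 mod 7 = 1 -> Tuesday (Mon=0 ... Sun=6)
Day of year: 231; offset = 230
Weekday index = (1 + 230) mod 7 = 0 -> Monday
Weekend days: Saturday, Sunday

No


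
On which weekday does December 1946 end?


December 1946 has 31 days
Anchor: Jan 1, 1946. With p = 1946 - 1 = 1945: (p + p//4 - p//100 + p//400) mod 7 = (1945 + 486 - 19 + 4) mod 7 = 2416 mod 7 = 1 -> Tuesday (Mon=0 ... Sun=6)
Days before December (Jan-Nov): 334; December 1 index = (1 + 334) mod 7 = 6 -> Sunday
Last day offset: 31 - 1 = 30 days
Weekday index = (6 + 30) mod 7 = 1

Tuesday, December 31


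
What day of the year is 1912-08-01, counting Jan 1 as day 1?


Date: August 1, 1912
Days in months 1 through 7: 213
Plus 1 days in August

Day of year: 214


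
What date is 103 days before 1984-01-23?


Start: 1984-01-23, subtract 103 days
Back 23 days from January 23 reaches December 31, 1983 -> 80 left
December 1983 has 31 days -> back to November 30, 1983 -> 49 left
November 1983 has 30 days -> back to October 31, 1983 -> 19 left
October 1983: 31 - 19 = 12 -> lands on October 12

Result: 1983-10-12


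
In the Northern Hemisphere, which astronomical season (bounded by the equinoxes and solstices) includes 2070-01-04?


Date: January 4
Astronomical Winter (approx.; exact equinox/solstice day varies by year): December 21 to March 19
January 4 falls within the Winter window

Winter


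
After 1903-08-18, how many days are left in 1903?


Day of year: 230 of 365
Remaining = 365 - 230

135 days


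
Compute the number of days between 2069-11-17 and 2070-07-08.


From 2069-11-17 to 2070-07-08
2069-11-17: days before November = 31 + 28 + 31 + 30 + 31 + 30 + 31 + 31 + 30 + 31 = 304 (2069 is not a leap year); day of year = 304 + 17 = 321
2070-07-08: days before July = 31 + 28 + 31 + 30 + 31 + 30 = 181 (2070 is not a leap year); day of year = 181 + 8 = 189
Rest of 2069: 365 - 321 = 44
Total = 44 + 189 = 233

233 days


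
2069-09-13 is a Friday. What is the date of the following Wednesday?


Current: Friday
Target: Wednesday
Days ahead: 5

Next Wednesday: 2069-09-18


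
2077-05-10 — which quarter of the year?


Month: May (month 5)
Q1: Jan-Mar, Q2: Apr-Jun, Q3: Jul-Sep, Q4: Oct-Dec

Q2


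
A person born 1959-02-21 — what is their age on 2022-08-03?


Birth: 1959-02-21
Reference: 2022-08-03
Year difference: 2022 - 1959 = 63

63 years old


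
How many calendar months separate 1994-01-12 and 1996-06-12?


From January 1994 to June 1996
2 years * 12 = 24 months, plus 5 months = 29

29 months


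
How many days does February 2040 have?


February 2040 (leap year: yes)

29 days


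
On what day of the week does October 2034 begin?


Target: October 1, 2034
Anchor: Jan 1, 2034. With p = 2034 - 1 = 2033: (p + p//4 - p//100 + p//400) mod 7 = (2033 + 508 - 20 + 5) mod 7 = 2526 mod 7 = 6 -> Sunday (Mon=0 ... Sun=6)
Days before October (Jan-Sep): 273 days
Weekday index = (6 + 273) mod 7 = 6

Sunday


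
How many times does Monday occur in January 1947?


January 1947 has 31 days
Anchor: Jan 1, 1947. With p = 1947 - 1 = 1946: (p + p//4 - p//100 + p//400) mod 7 = (1946 + 486 - 19 + 4) mod 7 = 2417 mod 7 = 2 -> Wednesday (Mon=0 ... Sun=6)
January 1 is the anchor itself -> Wednesday
First Monday is January 6
Mondays: 6, 13, 20, 27

4 Mondays


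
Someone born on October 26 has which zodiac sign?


Date: October 26
Conventional tropical zodiac dates: Scorpio from October 23 onward; Sagittarius starts November 22
October 26 falls within the Scorpio range

Scorpio


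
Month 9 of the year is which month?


Month 9 of 12

September


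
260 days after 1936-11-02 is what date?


Start: 1936-11-02, add 260 days
November 1936 has 30 days: 30 - 2 = 28 days to November 30 -> 232 left
December 1936 has 31 days -> 201 left
January 1937 has 31 days -> 170 left
February 1937 has 28 days -> 142 left
March 1937 has 31 days -> 111 left
April 1937 has 30 days -> 81 left
May 1937 has 31 days -> 50 left
June 1937 has 30 days -> 20 left
July 1937: 20 <= 31 -> lands on July 20

Result: 1937-07-20


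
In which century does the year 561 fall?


Century = (year - 1) // 100 + 1
= (561 - 1) // 100 + 1
= 560 // 100 + 1
= 5 + 1

6th century


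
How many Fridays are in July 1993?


July 1993 has 31 days
Anchor: Jan 1, 1993. With p = 1993 - 1 = 1992: (p + p//4 - p//100 + p//400) mod 7 = (1992 + 498 - 19 + 4) mod 7 = 2475 mod 7 = 4 -> Friday (Mon=0 ... Sun=6)
Days before July (Jan-Jun): 181; July 1 index = (4 + 181) mod 7 = 3 -> Thursday
First Friday is July 2
Fridays: 2, 9, 16, 23, 30

5 Fridays


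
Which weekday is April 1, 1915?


Target: April 1, 1915
Anchor: Jan 1, 1915. With p = 1915 - 1 = 1914: (p + p//4 - p//100 + p//400) mod 7 = (1914 + 478 - 19 + 4) mod 7 = 2377 mod 7 = 4 -> Friday (Mon=0 ... Sun=6)
Days before April (Jan-Mar): 90 days
Weekday index = (4 + 90) mod 7 = 3

Thursday


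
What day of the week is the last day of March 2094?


March 2094 has 31 days
Anchor: Jan 1, 2094. With p = 2094 - 1 = 2093: (p + p//4 - p//100 + p//400) mod 7 = (2093 + 523 - 20 + 5) mod 7 = 2601 mod 7 = 4 -> Friday (Mon=0 ... Sun=6)
Days before March (Jan-Feb): 59; March 1 index = (4 + 59) mod 7 = 0 -> Monday
Last day offset: 31 - 1 = 30 days
Weekday index = (0 + 30) mod 7 = 2

Wednesday, March 31


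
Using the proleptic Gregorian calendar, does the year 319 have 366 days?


Gregorian leap year rule: divisible by 4, but not by 100, unless also by 400.
319 is not divisible by 4 -> not a leap year

No


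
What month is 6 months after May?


May is month 5
5 + 6 = 11

November


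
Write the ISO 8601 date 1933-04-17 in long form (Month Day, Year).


ISO 1933-04-17 parses as year=1933, month=04, day=17
Month 4 -> April

April 17, 1933


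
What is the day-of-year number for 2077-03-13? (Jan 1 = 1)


Date: March 13, 2077
Days in months 1 through 2: 59
Plus 13 days in March

Day of year: 72


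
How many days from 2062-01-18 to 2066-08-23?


From 2062-01-18 to 2066-08-23
2062-01-18: day of year = 18
2066-08-23: days before August = 31 + 28 + 31 + 30 + 31 + 30 + 31 = 212 (2066 is not a leap year); day of year = 212 + 23 = 235
Rest of 2062: 365 - 18 = 347
Full years 2063 (365), 2064 (366), 2065 (365): 1096
Total = 347 + 1096 + 235 = 1678

1678 days


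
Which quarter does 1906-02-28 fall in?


Month: February (month 2)
Q1: Jan-Mar, Q2: Apr-Jun, Q3: Jul-Sep, Q4: Oct-Dec

Q1


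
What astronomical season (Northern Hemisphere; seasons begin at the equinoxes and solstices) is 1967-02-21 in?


Date: February 21
Astronomical Winter (approx.; exact equinox/solstice day varies by year): December 21 to March 19
February 21 falls within the Winter window

Winter


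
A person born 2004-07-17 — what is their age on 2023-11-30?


Birth: 2004-07-17
Reference: 2023-11-30
Year difference: 2023 - 2004 = 19

19 years old


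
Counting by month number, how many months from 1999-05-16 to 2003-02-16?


From May 1999 to February 2003
4 years * 12 = 48 months, minus 3 months = 45

45 months


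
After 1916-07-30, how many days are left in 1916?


Day of year: 212 of 366
Remaining = 366 - 212

154 days


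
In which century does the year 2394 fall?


Century = (year - 1) // 100 + 1
= (2394 - 1) // 100 + 1
= 2393 // 100 + 1
= 23 + 1

24th century


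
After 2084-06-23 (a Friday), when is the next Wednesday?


Current: Friday
Target: Wednesday
Days ahead: 5

Next Wednesday: 2084-06-28


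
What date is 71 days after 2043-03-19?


Start: 2043-03-19, add 71 days
March 2043 has 31 days: 31 - 19 = 12 days to March 31 -> 59 left
April 2043 has 30 days -> 29 left
May 2043: 29 <= 31 -> lands on May 29

Result: 2043-05-29


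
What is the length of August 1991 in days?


August 1991

31 days


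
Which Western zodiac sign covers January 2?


Date: January 2
Conventional tropical zodiac dates: Capricorn from December 22 onward; Aquarius starts January 20
January 2 falls within the Capricorn range

Capricorn


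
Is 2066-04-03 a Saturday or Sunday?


Anchor: Jan 1, 2066. With p = 2066 - 1 = 2065: (p + p//4 - p//100 + p//400) mod 7 = (2065 + 516 - 20 + 5) mod 7 = 2566 mod 7 = 4 -> Friday (Mon=0 ... Sun=6)
Day of year: 93; offset = 92
Weekday index = (4 + 92) mod 7 = 5 -> Saturday
Weekend days: Saturday, Sunday

Yes


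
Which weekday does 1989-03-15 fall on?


Date: March 15, 1989
Anchor: Jan 1, 1989. With p = 1989 - 1 = 1988: (p + p//4 - p//100 + p//400) mod 7 = (1988 + 497 - 19 + 4) mod 7 = 2470 mod 7 = 6 -> Sunday (Mon=0 ... Sun=6)
Days before March (Jan-Feb): 59; offset = 59 + 15 - 1 = 73
Weekday index = (6 + 73) mod 7 = 2

Day of the week: Wednesday


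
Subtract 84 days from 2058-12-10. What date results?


Start: 2058-12-10, subtract 84 days
Back 10 days from December 10 reaches November 30, 2058 -> 74 left
November 2058 has 30 days -> back to October 31, 2058 -> 44 left
October 2058 has 31 days -> back to September 30, 2058 -> 13 left
September 2058: 30 - 13 = 17 -> lands on September 17

Result: 2058-09-17


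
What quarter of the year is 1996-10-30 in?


Month: October (month 10)
Q1: Jan-Mar, Q2: Apr-Jun, Q3: Jul-Sep, Q4: Oct-Dec

Q4


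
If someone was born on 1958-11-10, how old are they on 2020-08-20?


Birth: 1958-11-10
Reference: 2020-08-20
Year difference: 2020 - 1958 = 62
Birthday not yet reached in 2020, subtract 1

61 years old


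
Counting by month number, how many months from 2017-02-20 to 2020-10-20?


From February 2017 to October 2020
3 years * 12 = 36 months, plus 8 months = 44

44 months


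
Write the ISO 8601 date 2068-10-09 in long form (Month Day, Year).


ISO 2068-10-09 parses as year=2068, month=10, day=09
Month 10 -> October

October 9, 2068


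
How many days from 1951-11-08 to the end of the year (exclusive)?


Day of year: 312 of 365
Remaining = 365 - 312

53 days


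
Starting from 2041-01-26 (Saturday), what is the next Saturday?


Current: Saturday
Target: Saturday
Days ahead: 7

Next Saturday: 2041-02-02


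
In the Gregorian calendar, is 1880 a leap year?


Gregorian leap year rule: divisible by 4, but not by 100, unless also by 400.
1880 is divisible by 4 but not 100 -> leap year

Yes


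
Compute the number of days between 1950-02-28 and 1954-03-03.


From 1950-02-28 to 1954-03-03
1950-02-28: days before February = 31; day of year = 31 + 28 = 59
1954-03-03: days before March = 31 + 28 = 59 (1954 is not a leap year); day of year = 59 + 3 = 62
Rest of 1950: 365 - 59 = 306
Full years 1951 (365), 1952 (366), 1953 (365): 1096
Total = 306 + 1096 + 62 = 1464

1464 days


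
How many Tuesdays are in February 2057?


February 2057 has 28 days
Anchor: Jan 1, 2057. With p = 2057 - 1 = 2056: (p + p//4 - p//100 + p//400) mod 7 = (2056 + 514 - 20 + 5) mod 7 = 2555 mod 7 = 0 -> Monday (Mon=0 ... Sun=6)
Days before February (Jan): 31; February 1 index = (0 + 31) mod 7 = 3 -> Thursday
First Tuesday is February 6
Tuesdays: 6, 13, 20, 27

4 Tuesdays


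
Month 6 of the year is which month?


Month 6 of 12

June


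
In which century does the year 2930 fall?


Century = (year - 1) // 100 + 1
= (2930 - 1) // 100 + 1
= 2929 // 100 + 1
= 29 + 1

30th century


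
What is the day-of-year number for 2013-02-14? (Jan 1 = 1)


Date: February 14, 2013
Days in months 1 through 1: 31
Plus 14 days in February

Day of year: 45


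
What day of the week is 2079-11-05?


Date: November 5, 2079
Anchor: Jan 1, 2079. With p = 2079 - 1 = 2078: (p + p//4 - p//100 + p//400) mod 7 = (2078 + 519 - 20 + 5) mod 7 = 2582 mod 7 = 6 -> Sunday (Mon=0 ... Sun=6)
Days before November (Jan-Oct): 304; offset = 304 + 5 - 1 = 308
Weekday index = (6 + 308) mod 7 = 6

Day of the week: Sunday


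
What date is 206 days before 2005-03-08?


Start: 2005-03-08, subtract 206 days
Back 8 days from March 8 reaches February 28, 2005 -> 198 left
February 2005 has 28 days -> back to January 31, 2005 -> 170 left
January 2005 has 31 days -> back to December 31, 2004 -> 139 left
December 2004 has 31 days -> back to November 30, 2004 -> 108 left
November 2004 has 30 days -> back to October 31, 2004 -> 78 left
October 2004 has 31 days -> back to September 30, 2004 -> 47 left
September 2004 has 30 days -> back to August 31, 2004 -> 17 left
August 2004: 31 - 17 = 14 -> lands on August 14

Result: 2004-08-14


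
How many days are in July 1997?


July 1997

31 days


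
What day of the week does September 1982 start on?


Target: September 1, 1982
Anchor: Jan 1, 1982. With p = 1982 - 1 = 1981: (p + p//4 - p//100 + p//400) mod 7 = (1981 + 495 - 19 + 4) mod 7 = 2461 mod 7 = 4 -> Friday (Mon=0 ... Sun=6)
Days before September (Jan-Aug): 243 days
Weekday index = (4 + 243) mod 7 = 2

Wednesday


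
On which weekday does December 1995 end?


December 1995 has 31 days
Anchor: Jan 1, 1995. With p = 1995 - 1 = 1994: (p + p//4 - p//100 + p//400) mod 7 = (1994 + 498 - 19 + 4) mod 7 = 2477 mod 7 = 6 -> Sunday (Mon=0 ... Sun=6)
Days before December (Jan-Nov): 334; December 1 index = (6 + 334) mod 7 = 4 -> Friday
Last day offset: 31 - 1 = 30 days
Weekday index = (4 + 30) mod 7 = 6

Sunday, December 31


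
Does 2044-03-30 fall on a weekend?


Anchor: Jan 1, 2044. With p = 2044 - 1 = 2043: (p + p//4 - p//100 + p//400) mod 7 = (2043 + 510 - 20 + 5) mod 7 = 2538 mod 7 = 4 -> Friday (Mon=0 ... Sun=6)
Day of year: 90; offset = 89
Weekday index = (4 + 89) mod 7 = 2 -> Wednesday
Weekend days: Saturday, Sunday

No


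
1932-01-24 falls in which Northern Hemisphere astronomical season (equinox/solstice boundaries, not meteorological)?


Date: January 24
Astronomical Winter (approx.; exact equinox/solstice day varies by year): December 21 to March 19
January 24 falls within the Winter window

Winter


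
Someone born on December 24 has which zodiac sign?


Date: December 24
Conventional tropical zodiac dates: Capricorn from December 22 onward; Aquarius starts January 20
December 24 falls within the Capricorn range

Capricorn


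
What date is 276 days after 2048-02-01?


Start: 2048-02-01, add 276 days
February 2048 has 29 days: 29 - 1 = 28 days to February 29 -> 248 left
March 2048 has 31 days -> 217 left
April 2048 has 30 days -> 187 left
May 2048 has 31 days -> 156 left
June 2048 has 30 days -> 126 left
July 2048 has 31 days -> 95 left
August 2048 has 31 days -> 64 left
September 2048 has 30 days -> 34 left
October 2048 has 31 days -> 3 left
November 2048: 3 <= 30 -> lands on November 3

Result: 2048-11-03


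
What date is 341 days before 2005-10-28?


Start: 2005-10-28, subtract 341 days
Back 28 days from October 28 reaches September 30, 2005 -> 313 left
September 2005 has 30 days -> back to August 31, 2005 -> 283 left
August 2005 has 31 days -> back to July 31, 2005 -> 252 left
July 2005 has 31 days -> back to June 30, 2005 -> 221 left
June 2005 has 30 days -> back to May 31, 2005 -> 191 left
May 2005 has 31 days -> back to April 30, 2005 -> 160 left
April 2005 has 30 days -> back to March 31, 2005 -> 130 left
March 2005 has 31 days -> back to February 28, 2005 -> 99 left
February 2005 has 28 days -> back to January 31, 2005 -> 71 left
January 2005 has 31 days -> back to December 31, 2004 -> 40 left
December 2004 has 31 days -> back to November 30, 2004 -> 9 left
November 2004: 30 - 9 = 21 -> lands on November 21

Result: 2004-11-21


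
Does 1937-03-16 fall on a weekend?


Anchor: Jan 1, 1937. With p = 1937 - 1 = 1936: (p + p//4 - p//100 + p//400) mod 7 = (1936 + 484 - 19 + 4) mod 7 = 2405 mod 7 = 4 -> Friday (Mon=0 ... Sun=6)
Day of year: 75; offset = 74
Weekday index = (4 + 74) mod 7 = 1 -> Tuesday
Weekend days: Saturday, Sunday

No


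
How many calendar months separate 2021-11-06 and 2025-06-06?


From November 2021 to June 2025
4 years * 12 = 48 months, minus 5 months = 43

43 months


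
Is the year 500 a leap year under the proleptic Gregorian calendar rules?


Gregorian leap year rule: divisible by 4, but not by 100, unless also by 400.
500 is divisible by 100 but not 400 -> not a leap year

No


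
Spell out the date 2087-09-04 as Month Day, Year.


ISO 2087-09-04 parses as year=2087, month=09, day=04
Month 9 -> September

September 4, 2087


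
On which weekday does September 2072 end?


September 2072 has 30 days
Anchor: Jan 1, 2072. With p = 2072 - 1 = 2071: (p + p//4 - p//100 + p//400) mod 7 = (2071 + 517 - 20 + 5) mod 7 = 2573 mod 7 = 4 -> Friday (Mon=0 ... Sun=6)
Days before September (Jan-Aug): 244; September 1 index = (4 + 244) mod 7 = 3 -> Thursday
Last day offset: 30 - 1 = 29 days
Weekday index = (3 + 29) mod 7 = 4

Friday, September 30


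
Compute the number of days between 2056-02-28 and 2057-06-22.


From 2056-02-28 to 2057-06-22
2056-02-28: days before February = 31; day of year = 31 + 28 = 59
2057-06-22: days before June = 31 + 28 + 31 + 30 + 31 = 151 (2057 is not a leap year); day of year = 151 + 22 = 173
Rest of 2056: 366 - 59 = 307
Total = 307 + 173 = 480

480 days


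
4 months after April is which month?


April is month 4
4 + 4 = 8

August


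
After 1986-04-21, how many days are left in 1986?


Day of year: 111 of 365
Remaining = 365 - 111

254 days


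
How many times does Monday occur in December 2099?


December 2099 has 31 days
Anchor: Jan 1, 2099. With p = 2099 - 1 = 2098: (p + p//4 - p//100 + p//400) mod 7 = (2098 + 524 - 20 + 5) mod 7 = 2607 mod 7 = 3 -> Thursday (Mon=0 ... Sun=6)
Days before December (Jan-Nov): 334; December 1 index = (3 + 334) mod 7 = 1 -> Tuesday
First Monday is December 7
Mondays: 7, 14, 21, 28

4 Mondays


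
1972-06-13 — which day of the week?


Date: June 13, 1972
Anchor: Jan 1, 1972. With p = 1972 - 1 = 1971: (p + p//4 - p//100 + p//400) mod 7 = (1971 + 492 - 19 + 4) mod 7 = 2448 mod 7 = 5 -> Saturday (Mon=0 ... Sun=6)
Days before June (Jan-May): 152; offset = 152 + 13 - 1 = 164
Weekday index = (5 + 164) mod 7 = 1

Day of the week: Tuesday


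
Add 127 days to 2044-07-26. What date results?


Start: 2044-07-26, add 127 days
July 2044 has 31 days: 31 - 26 = 5 days to July 31 -> 122 left
August 2044 has 31 days -> 91 left
September 2044 has 30 days -> 61 left
October 2044 has 31 days -> 30 left
November 2044: 30 <= 30 -> lands on November 30

Result: 2044-11-30


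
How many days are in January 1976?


January 1976

31 days


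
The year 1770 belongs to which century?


Century = (year - 1) // 100 + 1
= (1770 - 1) // 100 + 1
= 1769 // 100 + 1
= 17 + 1

18th century


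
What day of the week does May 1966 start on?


Target: May 1, 1966
Anchor: Jan 1, 1966. With p = 1966 - 1 = 1965: (p + p//4 - p//100 + p//400) mod 7 = (1965 + 491 - 19 + 4) mod 7 = 2441 mod 7 = 5 -> Saturday (Mon=0 ... Sun=6)
Days before May (Jan-Apr): 120 days
Weekday index = (5 + 120) mod 7 = 6

Sunday


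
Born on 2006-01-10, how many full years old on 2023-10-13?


Birth: 2006-01-10
Reference: 2023-10-13
Year difference: 2023 - 2006 = 17

17 years old


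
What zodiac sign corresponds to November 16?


Date: November 16
Conventional tropical zodiac dates: Scorpio from October 23 onward; Sagittarius starts November 22
November 16 falls within the Scorpio range

Scorpio


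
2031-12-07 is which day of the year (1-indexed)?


Date: December 7, 2031
Days in months 1 through 11: 334
Plus 7 days in December

Day of year: 341


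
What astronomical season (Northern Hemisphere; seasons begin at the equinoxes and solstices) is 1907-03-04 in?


Date: March 4
Astronomical Winter (approx.; exact equinox/solstice day varies by year): December 21 to March 19
March 4 falls within the Winter window

Winter


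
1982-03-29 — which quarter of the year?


Month: March (month 3)
Q1: Jan-Mar, Q2: Apr-Jun, Q3: Jul-Sep, Q4: Oct-Dec

Q1


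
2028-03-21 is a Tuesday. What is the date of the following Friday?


Current: Tuesday
Target: Friday
Days ahead: 3

Next Friday: 2028-03-24


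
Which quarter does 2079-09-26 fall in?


Month: September (month 9)
Q1: Jan-Mar, Q2: Apr-Jun, Q3: Jul-Sep, Q4: Oct-Dec

Q3


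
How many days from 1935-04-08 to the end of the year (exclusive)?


Day of year: 98 of 365
Remaining = 365 - 98

267 days


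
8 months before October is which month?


October is month 10
10 - 8 = 2

February


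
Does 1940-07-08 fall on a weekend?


Anchor: Jan 1, 1940. With p = 1940 - 1 = 1939: (p + p//4 - p//100 + p//400) mod 7 = (1939 + 484 - 19 + 4) mod 7 = 2408 mod 7 = 0 -> Monday (Mon=0 ... Sun=6)
Day of year: 190; offset = 189
Weekday index = (0 + 189) mod 7 = 0 -> Monday
Weekend days: Saturday, Sunday

No


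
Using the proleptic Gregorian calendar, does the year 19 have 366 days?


Gregorian leap year rule: divisible by 4, but not by 100, unless also by 400.
19 is not divisible by 4 -> not a leap year

No


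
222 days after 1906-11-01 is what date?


Start: 1906-11-01, add 222 days
November 1906 has 30 days: 30 - 1 = 29 days to November 30 -> 193 left
December 1906 has 31 days -> 162 left
January 1907 has 31 days -> 131 left
February 1907 has 28 days -> 103 left
March 1907 has 31 days -> 72 left
April 1907 has 30 days -> 42 left
May 1907 has 31 days -> 11 left
June 1907: 11 <= 30 -> lands on June 11

Result: 1907-06-11


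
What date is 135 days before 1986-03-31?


Start: 1986-03-31, subtract 135 days
Back 31 days from March 31 reaches February 28, 1986 -> 104 left
February 1986 has 28 days -> back to January 31, 1986 -> 76 left
January 1986 has 31 days -> back to December 31, 1985 -> 45 left
December 1985 has 31 days -> back to November 30, 1985 -> 14 left
November 1985: 30 - 14 = 16 -> lands on November 16

Result: 1985-11-16


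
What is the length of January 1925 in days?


January 1925

31 days


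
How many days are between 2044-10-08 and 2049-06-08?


From 2044-10-08 to 2049-06-08
2044-10-08: days before October = 31 + 29 + 31 + 30 + 31 + 30 + 31 + 31 + 30 = 274 (2044 is a leap year); day of year = 274 + 8 = 282
2049-06-08: days before June = 31 + 28 + 31 + 30 + 31 = 151 (2049 is not a leap year); day of year = 151 + 8 = 159
Rest of 2044: 366 - 282 = 84
Full years 2045 (365), 2046 (365), 2047 (365), 2048 (366): 1461
Total = 84 + 1461 + 159 = 1704

1704 days


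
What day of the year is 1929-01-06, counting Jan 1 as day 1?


Date: January 6, 1929
No months before January
Plus 6 days in January

Day of year: 6


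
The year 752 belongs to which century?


Century = (year - 1) // 100 + 1
= (752 - 1) // 100 + 1
= 751 // 100 + 1
= 7 + 1

8th century


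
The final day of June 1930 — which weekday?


June 1930 has 30 days
Anchor: Jan 1, 1930. With p = 1930 - 1 = 1929: (p + p//4 - p//100 + p//400) mod 7 = (1929 + 482 - 19 + 4) mod 7 = 2396 mod 7 = 2 -> Wednesday (Mon=0 ... Sun=6)
Days before June (Jan-May): 151; June 1 index = (2 + 151) mod 7 = 6 -> Sunday
Last day offset: 30 - 1 = 29 days
Weekday index = (6 + 29) mod 7 = 0

Monday, June 30


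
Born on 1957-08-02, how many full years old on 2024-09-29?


Birth: 1957-08-02
Reference: 2024-09-29
Year difference: 2024 - 1957 = 67

67 years old


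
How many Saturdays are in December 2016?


December 2016 has 31 days
Anchor: Jan 1, 2016. With p = 2016 - 1 = 2015: (p + p//4 - p//100 + p//400) mod 7 = (2015 + 503 - 20 + 5) mod 7 = 2503 mod 7 = 4 -> Friday (Mon=0 ... Sun=6)
Days before December (Jan-Nov): 335; December 1 index = (4 + 335) mod 7 = 3 -> Thursday
First Saturday is December 3
Saturdays: 3, 10, 17, 24, 31

5 Saturdays


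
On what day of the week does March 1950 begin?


Target: March 1, 1950
Anchor: Jan 1, 1950. With p = 1950 - 1 = 1949: (p + p//4 - p//100 + p//400) mod 7 = (1949 + 487 - 19 + 4) mod 7 = 2421 mod 7 = 6 -> Sunday (Mon=0 ... Sun=6)
Days before March (Jan-Feb): 59 days
Weekday index = (6 + 59) mod 7 = 2

Wednesday


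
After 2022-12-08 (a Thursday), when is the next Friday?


Current: Thursday
Target: Friday
Days ahead: 1

Next Friday: 2022-12-09


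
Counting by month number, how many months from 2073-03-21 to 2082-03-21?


From March 2073 to March 2082
9 years * 12 = 108 months = 108

108 months


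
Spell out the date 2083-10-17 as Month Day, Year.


ISO 2083-10-17 parses as year=2083, month=10, day=17
Month 10 -> October

October 17, 2083


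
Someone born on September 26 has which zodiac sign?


Date: September 26
Conventional tropical zodiac dates: Libra from September 23 onward; Scorpio starts October 23
September 26 falls within the Libra range

Libra


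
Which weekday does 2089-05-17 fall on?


Date: May 17, 2089
Anchor: Jan 1, 2089. With p = 2089 - 1 = 2088: (p + p//4 - p//100 + p//400) mod 7 = (2088 + 522 - 20 + 5) mod 7 = 2595 mod 7 = 5 -> Saturday (Mon=0 ... Sun=6)
Days before May (Jan-Apr): 120; offset = 120 + 17 - 1 = 136
Weekday index = (5 + 136) mod 7 = 1

Day of the week: Tuesday


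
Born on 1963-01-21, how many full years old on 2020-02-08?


Birth: 1963-01-21
Reference: 2020-02-08
Year difference: 2020 - 1963 = 57

57 years old


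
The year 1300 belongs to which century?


Century = (year - 1) // 100 + 1
= (1300 - 1) // 100 + 1
= 1299 // 100 + 1
= 12 + 1

13th century


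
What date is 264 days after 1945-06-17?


Start: 1945-06-17, add 264 days
June 1945 has 30 days: 30 - 17 = 13 days to June 30 -> 251 left
July 1945 has 31 days -> 220 left
August 1945 has 31 days -> 189 left
September 1945 has 30 days -> 159 left
October 1945 has 31 days -> 128 left
November 1945 has 30 days -> 98 left
December 1945 has 31 days -> 67 left
January 1946 has 31 days -> 36 left
February 1946 has 28 days -> 8 left
March 1946: 8 <= 31 -> lands on March 8

Result: 1946-03-08
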